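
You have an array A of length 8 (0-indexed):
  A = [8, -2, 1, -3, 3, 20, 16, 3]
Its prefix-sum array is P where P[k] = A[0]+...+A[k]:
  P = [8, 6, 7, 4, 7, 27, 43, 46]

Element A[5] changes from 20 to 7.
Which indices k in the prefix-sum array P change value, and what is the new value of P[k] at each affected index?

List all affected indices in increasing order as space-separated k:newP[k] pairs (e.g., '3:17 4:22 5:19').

Answer: 5:14 6:30 7:33

Derivation:
P[k] = A[0] + ... + A[k]
P[k] includes A[5] iff k >= 5
Affected indices: 5, 6, ..., 7; delta = -13
  P[5]: 27 + -13 = 14
  P[6]: 43 + -13 = 30
  P[7]: 46 + -13 = 33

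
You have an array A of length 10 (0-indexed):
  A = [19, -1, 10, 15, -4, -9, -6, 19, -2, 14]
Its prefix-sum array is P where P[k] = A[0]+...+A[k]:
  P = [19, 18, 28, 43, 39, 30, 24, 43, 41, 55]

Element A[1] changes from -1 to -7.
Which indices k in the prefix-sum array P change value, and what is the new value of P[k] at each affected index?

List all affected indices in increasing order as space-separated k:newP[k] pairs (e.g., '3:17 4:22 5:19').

Answer: 1:12 2:22 3:37 4:33 5:24 6:18 7:37 8:35 9:49

Derivation:
P[k] = A[0] + ... + A[k]
P[k] includes A[1] iff k >= 1
Affected indices: 1, 2, ..., 9; delta = -6
  P[1]: 18 + -6 = 12
  P[2]: 28 + -6 = 22
  P[3]: 43 + -6 = 37
  P[4]: 39 + -6 = 33
  P[5]: 30 + -6 = 24
  P[6]: 24 + -6 = 18
  P[7]: 43 + -6 = 37
  P[8]: 41 + -6 = 35
  P[9]: 55 + -6 = 49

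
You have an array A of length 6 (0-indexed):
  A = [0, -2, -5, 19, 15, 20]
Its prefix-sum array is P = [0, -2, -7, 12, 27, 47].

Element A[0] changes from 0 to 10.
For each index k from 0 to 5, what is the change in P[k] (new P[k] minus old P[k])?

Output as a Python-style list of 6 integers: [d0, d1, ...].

Element change: A[0] 0 -> 10, delta = 10
For k < 0: P[k] unchanged, delta_P[k] = 0
For k >= 0: P[k] shifts by exactly 10
Delta array: [10, 10, 10, 10, 10, 10]

Answer: [10, 10, 10, 10, 10, 10]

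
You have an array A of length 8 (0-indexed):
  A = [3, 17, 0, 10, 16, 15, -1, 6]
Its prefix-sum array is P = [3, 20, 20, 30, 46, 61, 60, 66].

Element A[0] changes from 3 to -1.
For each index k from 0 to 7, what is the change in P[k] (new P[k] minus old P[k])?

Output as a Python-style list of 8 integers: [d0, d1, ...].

Element change: A[0] 3 -> -1, delta = -4
For k < 0: P[k] unchanged, delta_P[k] = 0
For k >= 0: P[k] shifts by exactly -4
Delta array: [-4, -4, -4, -4, -4, -4, -4, -4]

Answer: [-4, -4, -4, -4, -4, -4, -4, -4]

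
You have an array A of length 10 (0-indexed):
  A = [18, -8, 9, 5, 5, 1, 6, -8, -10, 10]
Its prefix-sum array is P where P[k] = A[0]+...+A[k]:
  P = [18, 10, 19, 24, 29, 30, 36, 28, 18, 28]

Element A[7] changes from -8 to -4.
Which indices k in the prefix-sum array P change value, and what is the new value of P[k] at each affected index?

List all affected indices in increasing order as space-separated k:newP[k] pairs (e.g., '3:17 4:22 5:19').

P[k] = A[0] + ... + A[k]
P[k] includes A[7] iff k >= 7
Affected indices: 7, 8, ..., 9; delta = 4
  P[7]: 28 + 4 = 32
  P[8]: 18 + 4 = 22
  P[9]: 28 + 4 = 32

Answer: 7:32 8:22 9:32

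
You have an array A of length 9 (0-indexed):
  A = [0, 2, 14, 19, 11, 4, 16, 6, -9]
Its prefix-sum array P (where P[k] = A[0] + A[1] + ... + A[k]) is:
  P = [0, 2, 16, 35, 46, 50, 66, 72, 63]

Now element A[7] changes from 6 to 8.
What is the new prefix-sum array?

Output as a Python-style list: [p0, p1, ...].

Answer: [0, 2, 16, 35, 46, 50, 66, 74, 65]

Derivation:
Change: A[7] 6 -> 8, delta = 2
P[k] for k < 7: unchanged (A[7] not included)
P[k] for k >= 7: shift by delta = 2
  P[0] = 0 + 0 = 0
  P[1] = 2 + 0 = 2
  P[2] = 16 + 0 = 16
  P[3] = 35 + 0 = 35
  P[4] = 46 + 0 = 46
  P[5] = 50 + 0 = 50
  P[6] = 66 + 0 = 66
  P[7] = 72 + 2 = 74
  P[8] = 63 + 2 = 65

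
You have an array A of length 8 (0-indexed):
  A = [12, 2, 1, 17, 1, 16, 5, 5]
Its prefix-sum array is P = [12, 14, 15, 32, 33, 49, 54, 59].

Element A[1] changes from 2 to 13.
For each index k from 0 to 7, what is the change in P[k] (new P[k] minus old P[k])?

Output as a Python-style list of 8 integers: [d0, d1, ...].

Element change: A[1] 2 -> 13, delta = 11
For k < 1: P[k] unchanged, delta_P[k] = 0
For k >= 1: P[k] shifts by exactly 11
Delta array: [0, 11, 11, 11, 11, 11, 11, 11]

Answer: [0, 11, 11, 11, 11, 11, 11, 11]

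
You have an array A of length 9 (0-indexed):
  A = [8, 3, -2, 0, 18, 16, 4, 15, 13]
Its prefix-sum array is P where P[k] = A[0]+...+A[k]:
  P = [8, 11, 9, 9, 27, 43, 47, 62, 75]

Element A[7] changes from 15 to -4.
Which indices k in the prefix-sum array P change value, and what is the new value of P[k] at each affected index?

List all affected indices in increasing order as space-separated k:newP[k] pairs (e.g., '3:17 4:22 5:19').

P[k] = A[0] + ... + A[k]
P[k] includes A[7] iff k >= 7
Affected indices: 7, 8, ..., 8; delta = -19
  P[7]: 62 + -19 = 43
  P[8]: 75 + -19 = 56

Answer: 7:43 8:56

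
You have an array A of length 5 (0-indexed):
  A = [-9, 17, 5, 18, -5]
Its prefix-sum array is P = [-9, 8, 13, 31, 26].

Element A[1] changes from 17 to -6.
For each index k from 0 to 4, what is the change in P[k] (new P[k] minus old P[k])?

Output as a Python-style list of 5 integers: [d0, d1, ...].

Answer: [0, -23, -23, -23, -23]

Derivation:
Element change: A[1] 17 -> -6, delta = -23
For k < 1: P[k] unchanged, delta_P[k] = 0
For k >= 1: P[k] shifts by exactly -23
Delta array: [0, -23, -23, -23, -23]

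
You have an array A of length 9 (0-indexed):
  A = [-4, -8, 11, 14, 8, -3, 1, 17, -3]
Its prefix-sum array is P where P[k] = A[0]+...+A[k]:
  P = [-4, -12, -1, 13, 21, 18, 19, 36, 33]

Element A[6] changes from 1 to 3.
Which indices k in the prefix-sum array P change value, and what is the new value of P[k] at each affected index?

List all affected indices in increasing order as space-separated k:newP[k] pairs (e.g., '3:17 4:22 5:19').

P[k] = A[0] + ... + A[k]
P[k] includes A[6] iff k >= 6
Affected indices: 6, 7, ..., 8; delta = 2
  P[6]: 19 + 2 = 21
  P[7]: 36 + 2 = 38
  P[8]: 33 + 2 = 35

Answer: 6:21 7:38 8:35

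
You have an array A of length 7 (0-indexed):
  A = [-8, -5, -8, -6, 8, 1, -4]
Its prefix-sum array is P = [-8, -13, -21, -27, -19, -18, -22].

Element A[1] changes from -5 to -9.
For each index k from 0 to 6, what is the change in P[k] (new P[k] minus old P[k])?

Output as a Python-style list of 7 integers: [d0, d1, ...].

Answer: [0, -4, -4, -4, -4, -4, -4]

Derivation:
Element change: A[1] -5 -> -9, delta = -4
For k < 1: P[k] unchanged, delta_P[k] = 0
For k >= 1: P[k] shifts by exactly -4
Delta array: [0, -4, -4, -4, -4, -4, -4]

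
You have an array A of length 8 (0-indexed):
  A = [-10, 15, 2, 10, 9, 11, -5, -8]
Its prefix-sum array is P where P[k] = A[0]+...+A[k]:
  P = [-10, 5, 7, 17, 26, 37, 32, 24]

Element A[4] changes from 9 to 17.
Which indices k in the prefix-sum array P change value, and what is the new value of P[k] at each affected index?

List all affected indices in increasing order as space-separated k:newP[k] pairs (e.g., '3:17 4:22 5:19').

P[k] = A[0] + ... + A[k]
P[k] includes A[4] iff k >= 4
Affected indices: 4, 5, ..., 7; delta = 8
  P[4]: 26 + 8 = 34
  P[5]: 37 + 8 = 45
  P[6]: 32 + 8 = 40
  P[7]: 24 + 8 = 32

Answer: 4:34 5:45 6:40 7:32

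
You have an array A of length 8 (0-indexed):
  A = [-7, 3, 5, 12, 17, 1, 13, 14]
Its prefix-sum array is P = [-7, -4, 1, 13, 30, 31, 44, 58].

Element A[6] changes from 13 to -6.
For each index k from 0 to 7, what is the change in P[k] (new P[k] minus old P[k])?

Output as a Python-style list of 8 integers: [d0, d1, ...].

Element change: A[6] 13 -> -6, delta = -19
For k < 6: P[k] unchanged, delta_P[k] = 0
For k >= 6: P[k] shifts by exactly -19
Delta array: [0, 0, 0, 0, 0, 0, -19, -19]

Answer: [0, 0, 0, 0, 0, 0, -19, -19]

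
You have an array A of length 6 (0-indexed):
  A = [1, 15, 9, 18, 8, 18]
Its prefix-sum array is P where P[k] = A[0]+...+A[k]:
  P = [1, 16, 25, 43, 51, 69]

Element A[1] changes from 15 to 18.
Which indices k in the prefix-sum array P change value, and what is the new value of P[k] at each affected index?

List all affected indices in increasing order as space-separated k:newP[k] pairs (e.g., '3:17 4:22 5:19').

Answer: 1:19 2:28 3:46 4:54 5:72

Derivation:
P[k] = A[0] + ... + A[k]
P[k] includes A[1] iff k >= 1
Affected indices: 1, 2, ..., 5; delta = 3
  P[1]: 16 + 3 = 19
  P[2]: 25 + 3 = 28
  P[3]: 43 + 3 = 46
  P[4]: 51 + 3 = 54
  P[5]: 69 + 3 = 72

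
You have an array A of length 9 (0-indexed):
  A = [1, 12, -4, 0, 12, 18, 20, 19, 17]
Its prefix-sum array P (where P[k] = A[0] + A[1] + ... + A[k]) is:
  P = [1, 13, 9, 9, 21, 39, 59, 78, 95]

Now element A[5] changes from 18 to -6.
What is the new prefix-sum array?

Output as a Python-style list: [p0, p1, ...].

Change: A[5] 18 -> -6, delta = -24
P[k] for k < 5: unchanged (A[5] not included)
P[k] for k >= 5: shift by delta = -24
  P[0] = 1 + 0 = 1
  P[1] = 13 + 0 = 13
  P[2] = 9 + 0 = 9
  P[3] = 9 + 0 = 9
  P[4] = 21 + 0 = 21
  P[5] = 39 + -24 = 15
  P[6] = 59 + -24 = 35
  P[7] = 78 + -24 = 54
  P[8] = 95 + -24 = 71

Answer: [1, 13, 9, 9, 21, 15, 35, 54, 71]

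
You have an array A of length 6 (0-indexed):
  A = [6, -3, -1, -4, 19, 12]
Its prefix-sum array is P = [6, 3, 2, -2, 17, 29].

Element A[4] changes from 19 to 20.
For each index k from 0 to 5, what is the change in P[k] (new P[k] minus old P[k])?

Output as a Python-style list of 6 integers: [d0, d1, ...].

Answer: [0, 0, 0, 0, 1, 1]

Derivation:
Element change: A[4] 19 -> 20, delta = 1
For k < 4: P[k] unchanged, delta_P[k] = 0
For k >= 4: P[k] shifts by exactly 1
Delta array: [0, 0, 0, 0, 1, 1]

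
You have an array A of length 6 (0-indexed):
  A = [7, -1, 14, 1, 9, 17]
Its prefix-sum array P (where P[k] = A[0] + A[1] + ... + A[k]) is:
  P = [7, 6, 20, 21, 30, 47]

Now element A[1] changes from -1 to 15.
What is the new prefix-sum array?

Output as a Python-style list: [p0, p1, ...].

Answer: [7, 22, 36, 37, 46, 63]

Derivation:
Change: A[1] -1 -> 15, delta = 16
P[k] for k < 1: unchanged (A[1] not included)
P[k] for k >= 1: shift by delta = 16
  P[0] = 7 + 0 = 7
  P[1] = 6 + 16 = 22
  P[2] = 20 + 16 = 36
  P[3] = 21 + 16 = 37
  P[4] = 30 + 16 = 46
  P[5] = 47 + 16 = 63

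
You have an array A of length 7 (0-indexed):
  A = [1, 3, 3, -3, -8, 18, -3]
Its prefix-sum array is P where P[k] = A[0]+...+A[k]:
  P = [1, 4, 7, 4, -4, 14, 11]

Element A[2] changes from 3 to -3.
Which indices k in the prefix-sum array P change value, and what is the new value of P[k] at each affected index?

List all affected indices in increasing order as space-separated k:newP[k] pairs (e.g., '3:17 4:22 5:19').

Answer: 2:1 3:-2 4:-10 5:8 6:5

Derivation:
P[k] = A[0] + ... + A[k]
P[k] includes A[2] iff k >= 2
Affected indices: 2, 3, ..., 6; delta = -6
  P[2]: 7 + -6 = 1
  P[3]: 4 + -6 = -2
  P[4]: -4 + -6 = -10
  P[5]: 14 + -6 = 8
  P[6]: 11 + -6 = 5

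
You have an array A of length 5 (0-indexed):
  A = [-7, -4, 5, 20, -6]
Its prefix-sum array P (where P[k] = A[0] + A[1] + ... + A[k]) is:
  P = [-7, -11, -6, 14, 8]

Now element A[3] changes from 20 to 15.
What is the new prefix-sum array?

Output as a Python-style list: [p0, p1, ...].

Answer: [-7, -11, -6, 9, 3]

Derivation:
Change: A[3] 20 -> 15, delta = -5
P[k] for k < 3: unchanged (A[3] not included)
P[k] for k >= 3: shift by delta = -5
  P[0] = -7 + 0 = -7
  P[1] = -11 + 0 = -11
  P[2] = -6 + 0 = -6
  P[3] = 14 + -5 = 9
  P[4] = 8 + -5 = 3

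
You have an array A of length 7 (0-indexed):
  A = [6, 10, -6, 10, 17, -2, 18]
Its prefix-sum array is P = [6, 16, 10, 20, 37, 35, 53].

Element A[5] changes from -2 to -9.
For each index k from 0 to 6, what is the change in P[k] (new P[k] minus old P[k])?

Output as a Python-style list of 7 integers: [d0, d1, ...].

Answer: [0, 0, 0, 0, 0, -7, -7]

Derivation:
Element change: A[5] -2 -> -9, delta = -7
For k < 5: P[k] unchanged, delta_P[k] = 0
For k >= 5: P[k] shifts by exactly -7
Delta array: [0, 0, 0, 0, 0, -7, -7]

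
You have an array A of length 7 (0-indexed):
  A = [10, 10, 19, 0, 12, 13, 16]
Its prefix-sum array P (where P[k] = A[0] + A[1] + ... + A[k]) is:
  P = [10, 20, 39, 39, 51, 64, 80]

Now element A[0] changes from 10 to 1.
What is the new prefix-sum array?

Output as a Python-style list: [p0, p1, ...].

Change: A[0] 10 -> 1, delta = -9
P[k] for k < 0: unchanged (A[0] not included)
P[k] for k >= 0: shift by delta = -9
  P[0] = 10 + -9 = 1
  P[1] = 20 + -9 = 11
  P[2] = 39 + -9 = 30
  P[3] = 39 + -9 = 30
  P[4] = 51 + -9 = 42
  P[5] = 64 + -9 = 55
  P[6] = 80 + -9 = 71

Answer: [1, 11, 30, 30, 42, 55, 71]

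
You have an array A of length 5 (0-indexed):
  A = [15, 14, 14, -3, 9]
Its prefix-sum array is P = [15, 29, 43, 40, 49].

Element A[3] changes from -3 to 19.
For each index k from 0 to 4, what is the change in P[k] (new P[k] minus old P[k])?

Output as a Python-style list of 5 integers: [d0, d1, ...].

Answer: [0, 0, 0, 22, 22]

Derivation:
Element change: A[3] -3 -> 19, delta = 22
For k < 3: P[k] unchanged, delta_P[k] = 0
For k >= 3: P[k] shifts by exactly 22
Delta array: [0, 0, 0, 22, 22]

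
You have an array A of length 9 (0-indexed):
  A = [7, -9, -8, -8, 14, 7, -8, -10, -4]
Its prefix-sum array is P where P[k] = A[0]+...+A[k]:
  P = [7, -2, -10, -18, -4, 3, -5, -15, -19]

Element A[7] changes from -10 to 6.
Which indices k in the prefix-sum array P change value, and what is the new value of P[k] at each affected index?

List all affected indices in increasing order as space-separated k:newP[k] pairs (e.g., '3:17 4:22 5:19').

P[k] = A[0] + ... + A[k]
P[k] includes A[7] iff k >= 7
Affected indices: 7, 8, ..., 8; delta = 16
  P[7]: -15 + 16 = 1
  P[8]: -19 + 16 = -3

Answer: 7:1 8:-3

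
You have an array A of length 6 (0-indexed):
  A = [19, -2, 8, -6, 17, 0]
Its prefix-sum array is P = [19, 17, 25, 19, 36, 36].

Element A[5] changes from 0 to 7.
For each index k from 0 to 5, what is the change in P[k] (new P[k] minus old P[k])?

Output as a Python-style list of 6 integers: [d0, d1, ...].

Answer: [0, 0, 0, 0, 0, 7]

Derivation:
Element change: A[5] 0 -> 7, delta = 7
For k < 5: P[k] unchanged, delta_P[k] = 0
For k >= 5: P[k] shifts by exactly 7
Delta array: [0, 0, 0, 0, 0, 7]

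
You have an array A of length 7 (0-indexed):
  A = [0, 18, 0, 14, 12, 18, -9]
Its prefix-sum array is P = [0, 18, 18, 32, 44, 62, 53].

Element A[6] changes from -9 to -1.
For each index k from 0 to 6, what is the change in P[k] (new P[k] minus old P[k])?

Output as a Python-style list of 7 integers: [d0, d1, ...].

Answer: [0, 0, 0, 0, 0, 0, 8]

Derivation:
Element change: A[6] -9 -> -1, delta = 8
For k < 6: P[k] unchanged, delta_P[k] = 0
For k >= 6: P[k] shifts by exactly 8
Delta array: [0, 0, 0, 0, 0, 0, 8]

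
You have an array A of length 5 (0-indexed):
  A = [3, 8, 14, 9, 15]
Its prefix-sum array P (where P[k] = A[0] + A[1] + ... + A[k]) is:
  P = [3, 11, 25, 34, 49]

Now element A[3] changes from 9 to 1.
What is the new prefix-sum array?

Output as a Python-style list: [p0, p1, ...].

Change: A[3] 9 -> 1, delta = -8
P[k] for k < 3: unchanged (A[3] not included)
P[k] for k >= 3: shift by delta = -8
  P[0] = 3 + 0 = 3
  P[1] = 11 + 0 = 11
  P[2] = 25 + 0 = 25
  P[3] = 34 + -8 = 26
  P[4] = 49 + -8 = 41

Answer: [3, 11, 25, 26, 41]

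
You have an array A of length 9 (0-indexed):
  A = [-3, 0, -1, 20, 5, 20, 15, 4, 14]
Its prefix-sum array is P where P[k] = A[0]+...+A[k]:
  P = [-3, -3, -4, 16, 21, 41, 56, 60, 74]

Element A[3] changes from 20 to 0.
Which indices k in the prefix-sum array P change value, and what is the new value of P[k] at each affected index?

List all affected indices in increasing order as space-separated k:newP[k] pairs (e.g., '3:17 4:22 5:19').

Answer: 3:-4 4:1 5:21 6:36 7:40 8:54

Derivation:
P[k] = A[0] + ... + A[k]
P[k] includes A[3] iff k >= 3
Affected indices: 3, 4, ..., 8; delta = -20
  P[3]: 16 + -20 = -4
  P[4]: 21 + -20 = 1
  P[5]: 41 + -20 = 21
  P[6]: 56 + -20 = 36
  P[7]: 60 + -20 = 40
  P[8]: 74 + -20 = 54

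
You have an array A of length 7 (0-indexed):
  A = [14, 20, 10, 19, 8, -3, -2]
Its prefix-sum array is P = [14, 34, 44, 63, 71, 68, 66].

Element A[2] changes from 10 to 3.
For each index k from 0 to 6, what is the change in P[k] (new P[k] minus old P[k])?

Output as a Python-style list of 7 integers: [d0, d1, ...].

Answer: [0, 0, -7, -7, -7, -7, -7]

Derivation:
Element change: A[2] 10 -> 3, delta = -7
For k < 2: P[k] unchanged, delta_P[k] = 0
For k >= 2: P[k] shifts by exactly -7
Delta array: [0, 0, -7, -7, -7, -7, -7]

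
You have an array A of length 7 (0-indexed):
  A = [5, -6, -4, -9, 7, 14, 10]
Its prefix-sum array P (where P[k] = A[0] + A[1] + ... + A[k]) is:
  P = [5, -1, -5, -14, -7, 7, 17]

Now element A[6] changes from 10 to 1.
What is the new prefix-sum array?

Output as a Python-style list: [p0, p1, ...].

Change: A[6] 10 -> 1, delta = -9
P[k] for k < 6: unchanged (A[6] not included)
P[k] for k >= 6: shift by delta = -9
  P[0] = 5 + 0 = 5
  P[1] = -1 + 0 = -1
  P[2] = -5 + 0 = -5
  P[3] = -14 + 0 = -14
  P[4] = -7 + 0 = -7
  P[5] = 7 + 0 = 7
  P[6] = 17 + -9 = 8

Answer: [5, -1, -5, -14, -7, 7, 8]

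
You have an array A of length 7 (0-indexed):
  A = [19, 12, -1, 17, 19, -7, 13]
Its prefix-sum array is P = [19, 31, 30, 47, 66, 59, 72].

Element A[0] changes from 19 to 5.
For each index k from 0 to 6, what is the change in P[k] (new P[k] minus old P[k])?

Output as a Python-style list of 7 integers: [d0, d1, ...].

Element change: A[0] 19 -> 5, delta = -14
For k < 0: P[k] unchanged, delta_P[k] = 0
For k >= 0: P[k] shifts by exactly -14
Delta array: [-14, -14, -14, -14, -14, -14, -14]

Answer: [-14, -14, -14, -14, -14, -14, -14]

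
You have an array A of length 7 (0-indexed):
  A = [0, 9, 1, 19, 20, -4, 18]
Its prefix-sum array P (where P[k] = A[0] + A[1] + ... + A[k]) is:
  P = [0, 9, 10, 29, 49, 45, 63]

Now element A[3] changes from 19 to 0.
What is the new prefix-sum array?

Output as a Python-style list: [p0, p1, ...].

Answer: [0, 9, 10, 10, 30, 26, 44]

Derivation:
Change: A[3] 19 -> 0, delta = -19
P[k] for k < 3: unchanged (A[3] not included)
P[k] for k >= 3: shift by delta = -19
  P[0] = 0 + 0 = 0
  P[1] = 9 + 0 = 9
  P[2] = 10 + 0 = 10
  P[3] = 29 + -19 = 10
  P[4] = 49 + -19 = 30
  P[5] = 45 + -19 = 26
  P[6] = 63 + -19 = 44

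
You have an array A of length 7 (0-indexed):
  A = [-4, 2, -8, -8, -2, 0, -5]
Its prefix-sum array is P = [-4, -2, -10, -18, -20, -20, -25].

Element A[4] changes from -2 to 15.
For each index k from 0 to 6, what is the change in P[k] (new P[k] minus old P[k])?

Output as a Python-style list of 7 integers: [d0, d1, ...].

Answer: [0, 0, 0, 0, 17, 17, 17]

Derivation:
Element change: A[4] -2 -> 15, delta = 17
For k < 4: P[k] unchanged, delta_P[k] = 0
For k >= 4: P[k] shifts by exactly 17
Delta array: [0, 0, 0, 0, 17, 17, 17]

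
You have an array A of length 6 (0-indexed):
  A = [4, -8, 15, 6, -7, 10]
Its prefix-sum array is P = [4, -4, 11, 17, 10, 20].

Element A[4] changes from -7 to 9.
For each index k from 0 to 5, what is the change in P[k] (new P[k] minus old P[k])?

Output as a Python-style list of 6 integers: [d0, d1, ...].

Element change: A[4] -7 -> 9, delta = 16
For k < 4: P[k] unchanged, delta_P[k] = 0
For k >= 4: P[k] shifts by exactly 16
Delta array: [0, 0, 0, 0, 16, 16]

Answer: [0, 0, 0, 0, 16, 16]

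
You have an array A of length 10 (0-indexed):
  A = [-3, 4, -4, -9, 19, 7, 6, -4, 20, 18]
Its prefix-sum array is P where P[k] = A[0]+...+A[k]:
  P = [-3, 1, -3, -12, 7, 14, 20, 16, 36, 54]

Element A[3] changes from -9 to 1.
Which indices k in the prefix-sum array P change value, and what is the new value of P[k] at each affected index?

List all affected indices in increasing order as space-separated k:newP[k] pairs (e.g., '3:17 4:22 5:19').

Answer: 3:-2 4:17 5:24 6:30 7:26 8:46 9:64

Derivation:
P[k] = A[0] + ... + A[k]
P[k] includes A[3] iff k >= 3
Affected indices: 3, 4, ..., 9; delta = 10
  P[3]: -12 + 10 = -2
  P[4]: 7 + 10 = 17
  P[5]: 14 + 10 = 24
  P[6]: 20 + 10 = 30
  P[7]: 16 + 10 = 26
  P[8]: 36 + 10 = 46
  P[9]: 54 + 10 = 64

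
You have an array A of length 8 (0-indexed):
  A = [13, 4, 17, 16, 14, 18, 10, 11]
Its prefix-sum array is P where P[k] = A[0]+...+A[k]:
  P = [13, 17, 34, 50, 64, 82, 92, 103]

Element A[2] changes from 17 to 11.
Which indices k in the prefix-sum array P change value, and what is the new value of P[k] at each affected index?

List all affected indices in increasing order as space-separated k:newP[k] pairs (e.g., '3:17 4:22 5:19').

P[k] = A[0] + ... + A[k]
P[k] includes A[2] iff k >= 2
Affected indices: 2, 3, ..., 7; delta = -6
  P[2]: 34 + -6 = 28
  P[3]: 50 + -6 = 44
  P[4]: 64 + -6 = 58
  P[5]: 82 + -6 = 76
  P[6]: 92 + -6 = 86
  P[7]: 103 + -6 = 97

Answer: 2:28 3:44 4:58 5:76 6:86 7:97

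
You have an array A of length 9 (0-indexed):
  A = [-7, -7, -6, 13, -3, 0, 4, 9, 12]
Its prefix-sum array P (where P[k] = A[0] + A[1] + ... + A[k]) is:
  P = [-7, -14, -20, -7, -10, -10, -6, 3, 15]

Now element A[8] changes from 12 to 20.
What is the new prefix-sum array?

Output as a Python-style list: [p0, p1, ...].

Change: A[8] 12 -> 20, delta = 8
P[k] for k < 8: unchanged (A[8] not included)
P[k] for k >= 8: shift by delta = 8
  P[0] = -7 + 0 = -7
  P[1] = -14 + 0 = -14
  P[2] = -20 + 0 = -20
  P[3] = -7 + 0 = -7
  P[4] = -10 + 0 = -10
  P[5] = -10 + 0 = -10
  P[6] = -6 + 0 = -6
  P[7] = 3 + 0 = 3
  P[8] = 15 + 8 = 23

Answer: [-7, -14, -20, -7, -10, -10, -6, 3, 23]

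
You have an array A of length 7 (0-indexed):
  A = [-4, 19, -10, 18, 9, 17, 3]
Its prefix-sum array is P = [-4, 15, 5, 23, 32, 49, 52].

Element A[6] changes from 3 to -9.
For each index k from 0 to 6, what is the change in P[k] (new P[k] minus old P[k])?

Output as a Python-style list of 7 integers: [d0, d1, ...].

Element change: A[6] 3 -> -9, delta = -12
For k < 6: P[k] unchanged, delta_P[k] = 0
For k >= 6: P[k] shifts by exactly -12
Delta array: [0, 0, 0, 0, 0, 0, -12]

Answer: [0, 0, 0, 0, 0, 0, -12]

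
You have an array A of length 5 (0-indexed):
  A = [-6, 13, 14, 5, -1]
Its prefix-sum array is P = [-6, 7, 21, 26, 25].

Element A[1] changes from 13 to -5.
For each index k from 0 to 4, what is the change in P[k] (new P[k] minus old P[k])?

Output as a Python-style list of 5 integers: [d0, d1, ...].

Answer: [0, -18, -18, -18, -18]

Derivation:
Element change: A[1] 13 -> -5, delta = -18
For k < 1: P[k] unchanged, delta_P[k] = 0
For k >= 1: P[k] shifts by exactly -18
Delta array: [0, -18, -18, -18, -18]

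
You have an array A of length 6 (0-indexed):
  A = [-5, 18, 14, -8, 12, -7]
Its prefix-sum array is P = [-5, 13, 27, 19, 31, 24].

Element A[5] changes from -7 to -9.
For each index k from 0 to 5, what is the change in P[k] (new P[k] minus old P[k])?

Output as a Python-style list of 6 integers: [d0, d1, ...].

Answer: [0, 0, 0, 0, 0, -2]

Derivation:
Element change: A[5] -7 -> -9, delta = -2
For k < 5: P[k] unchanged, delta_P[k] = 0
For k >= 5: P[k] shifts by exactly -2
Delta array: [0, 0, 0, 0, 0, -2]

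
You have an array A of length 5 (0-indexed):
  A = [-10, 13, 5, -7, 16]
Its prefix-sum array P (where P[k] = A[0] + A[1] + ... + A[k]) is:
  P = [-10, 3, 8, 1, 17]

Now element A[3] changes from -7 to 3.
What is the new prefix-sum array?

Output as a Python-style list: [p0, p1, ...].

Change: A[3] -7 -> 3, delta = 10
P[k] for k < 3: unchanged (A[3] not included)
P[k] for k >= 3: shift by delta = 10
  P[0] = -10 + 0 = -10
  P[1] = 3 + 0 = 3
  P[2] = 8 + 0 = 8
  P[3] = 1 + 10 = 11
  P[4] = 17 + 10 = 27

Answer: [-10, 3, 8, 11, 27]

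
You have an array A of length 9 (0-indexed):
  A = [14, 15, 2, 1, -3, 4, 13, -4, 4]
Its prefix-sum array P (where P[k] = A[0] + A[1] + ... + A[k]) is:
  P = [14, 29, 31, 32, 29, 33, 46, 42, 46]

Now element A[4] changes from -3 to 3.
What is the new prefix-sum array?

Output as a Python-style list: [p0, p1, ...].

Answer: [14, 29, 31, 32, 35, 39, 52, 48, 52]

Derivation:
Change: A[4] -3 -> 3, delta = 6
P[k] for k < 4: unchanged (A[4] not included)
P[k] for k >= 4: shift by delta = 6
  P[0] = 14 + 0 = 14
  P[1] = 29 + 0 = 29
  P[2] = 31 + 0 = 31
  P[3] = 32 + 0 = 32
  P[4] = 29 + 6 = 35
  P[5] = 33 + 6 = 39
  P[6] = 46 + 6 = 52
  P[7] = 42 + 6 = 48
  P[8] = 46 + 6 = 52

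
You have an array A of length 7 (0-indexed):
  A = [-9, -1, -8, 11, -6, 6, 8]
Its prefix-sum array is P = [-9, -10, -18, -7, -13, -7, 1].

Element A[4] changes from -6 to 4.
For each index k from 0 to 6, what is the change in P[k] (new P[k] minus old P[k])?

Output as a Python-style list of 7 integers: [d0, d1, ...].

Answer: [0, 0, 0, 0, 10, 10, 10]

Derivation:
Element change: A[4] -6 -> 4, delta = 10
For k < 4: P[k] unchanged, delta_P[k] = 0
For k >= 4: P[k] shifts by exactly 10
Delta array: [0, 0, 0, 0, 10, 10, 10]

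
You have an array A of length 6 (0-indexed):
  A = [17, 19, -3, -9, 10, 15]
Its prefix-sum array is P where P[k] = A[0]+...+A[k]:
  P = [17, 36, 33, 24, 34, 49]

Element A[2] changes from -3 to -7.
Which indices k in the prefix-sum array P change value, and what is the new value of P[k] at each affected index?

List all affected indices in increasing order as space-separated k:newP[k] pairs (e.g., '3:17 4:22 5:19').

Answer: 2:29 3:20 4:30 5:45

Derivation:
P[k] = A[0] + ... + A[k]
P[k] includes A[2] iff k >= 2
Affected indices: 2, 3, ..., 5; delta = -4
  P[2]: 33 + -4 = 29
  P[3]: 24 + -4 = 20
  P[4]: 34 + -4 = 30
  P[5]: 49 + -4 = 45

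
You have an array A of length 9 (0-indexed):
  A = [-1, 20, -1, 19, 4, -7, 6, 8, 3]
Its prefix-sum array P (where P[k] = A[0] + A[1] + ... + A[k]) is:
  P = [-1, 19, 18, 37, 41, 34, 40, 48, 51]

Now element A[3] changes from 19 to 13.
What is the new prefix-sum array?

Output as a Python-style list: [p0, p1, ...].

Change: A[3] 19 -> 13, delta = -6
P[k] for k < 3: unchanged (A[3] not included)
P[k] for k >= 3: shift by delta = -6
  P[0] = -1 + 0 = -1
  P[1] = 19 + 0 = 19
  P[2] = 18 + 0 = 18
  P[3] = 37 + -6 = 31
  P[4] = 41 + -6 = 35
  P[5] = 34 + -6 = 28
  P[6] = 40 + -6 = 34
  P[7] = 48 + -6 = 42
  P[8] = 51 + -6 = 45

Answer: [-1, 19, 18, 31, 35, 28, 34, 42, 45]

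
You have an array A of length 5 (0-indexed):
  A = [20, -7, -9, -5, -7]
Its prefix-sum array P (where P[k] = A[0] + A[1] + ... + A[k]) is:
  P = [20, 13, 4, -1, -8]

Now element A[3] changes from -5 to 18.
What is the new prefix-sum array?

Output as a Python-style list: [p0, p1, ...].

Change: A[3] -5 -> 18, delta = 23
P[k] for k < 3: unchanged (A[3] not included)
P[k] for k >= 3: shift by delta = 23
  P[0] = 20 + 0 = 20
  P[1] = 13 + 0 = 13
  P[2] = 4 + 0 = 4
  P[3] = -1 + 23 = 22
  P[4] = -8 + 23 = 15

Answer: [20, 13, 4, 22, 15]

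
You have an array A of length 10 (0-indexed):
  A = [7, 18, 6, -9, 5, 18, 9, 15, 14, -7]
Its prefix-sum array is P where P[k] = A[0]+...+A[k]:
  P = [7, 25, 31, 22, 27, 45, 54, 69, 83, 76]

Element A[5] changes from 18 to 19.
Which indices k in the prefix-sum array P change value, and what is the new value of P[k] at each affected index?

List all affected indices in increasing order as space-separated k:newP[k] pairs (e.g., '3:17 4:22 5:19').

Answer: 5:46 6:55 7:70 8:84 9:77

Derivation:
P[k] = A[0] + ... + A[k]
P[k] includes A[5] iff k >= 5
Affected indices: 5, 6, ..., 9; delta = 1
  P[5]: 45 + 1 = 46
  P[6]: 54 + 1 = 55
  P[7]: 69 + 1 = 70
  P[8]: 83 + 1 = 84
  P[9]: 76 + 1 = 77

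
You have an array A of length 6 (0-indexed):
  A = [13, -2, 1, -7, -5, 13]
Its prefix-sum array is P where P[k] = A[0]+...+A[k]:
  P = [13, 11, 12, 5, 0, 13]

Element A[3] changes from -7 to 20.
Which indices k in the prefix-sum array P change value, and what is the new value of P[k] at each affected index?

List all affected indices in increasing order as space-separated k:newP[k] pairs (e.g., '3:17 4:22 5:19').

P[k] = A[0] + ... + A[k]
P[k] includes A[3] iff k >= 3
Affected indices: 3, 4, ..., 5; delta = 27
  P[3]: 5 + 27 = 32
  P[4]: 0 + 27 = 27
  P[5]: 13 + 27 = 40

Answer: 3:32 4:27 5:40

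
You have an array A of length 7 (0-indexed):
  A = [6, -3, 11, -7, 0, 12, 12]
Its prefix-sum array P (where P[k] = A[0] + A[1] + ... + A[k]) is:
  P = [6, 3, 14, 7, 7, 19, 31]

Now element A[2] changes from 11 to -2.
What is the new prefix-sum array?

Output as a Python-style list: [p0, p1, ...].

Change: A[2] 11 -> -2, delta = -13
P[k] for k < 2: unchanged (A[2] not included)
P[k] for k >= 2: shift by delta = -13
  P[0] = 6 + 0 = 6
  P[1] = 3 + 0 = 3
  P[2] = 14 + -13 = 1
  P[3] = 7 + -13 = -6
  P[4] = 7 + -13 = -6
  P[5] = 19 + -13 = 6
  P[6] = 31 + -13 = 18

Answer: [6, 3, 1, -6, -6, 6, 18]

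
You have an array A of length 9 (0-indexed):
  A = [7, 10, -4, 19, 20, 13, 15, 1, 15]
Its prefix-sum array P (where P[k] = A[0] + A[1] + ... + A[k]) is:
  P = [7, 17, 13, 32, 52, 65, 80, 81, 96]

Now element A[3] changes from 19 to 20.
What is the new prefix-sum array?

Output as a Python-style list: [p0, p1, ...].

Change: A[3] 19 -> 20, delta = 1
P[k] for k < 3: unchanged (A[3] not included)
P[k] for k >= 3: shift by delta = 1
  P[0] = 7 + 0 = 7
  P[1] = 17 + 0 = 17
  P[2] = 13 + 0 = 13
  P[3] = 32 + 1 = 33
  P[4] = 52 + 1 = 53
  P[5] = 65 + 1 = 66
  P[6] = 80 + 1 = 81
  P[7] = 81 + 1 = 82
  P[8] = 96 + 1 = 97

Answer: [7, 17, 13, 33, 53, 66, 81, 82, 97]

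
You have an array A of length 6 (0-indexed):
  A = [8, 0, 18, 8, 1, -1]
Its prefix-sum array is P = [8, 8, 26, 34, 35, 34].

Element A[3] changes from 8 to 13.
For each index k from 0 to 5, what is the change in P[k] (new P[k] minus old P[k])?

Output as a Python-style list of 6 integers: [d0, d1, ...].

Answer: [0, 0, 0, 5, 5, 5]

Derivation:
Element change: A[3] 8 -> 13, delta = 5
For k < 3: P[k] unchanged, delta_P[k] = 0
For k >= 3: P[k] shifts by exactly 5
Delta array: [0, 0, 0, 5, 5, 5]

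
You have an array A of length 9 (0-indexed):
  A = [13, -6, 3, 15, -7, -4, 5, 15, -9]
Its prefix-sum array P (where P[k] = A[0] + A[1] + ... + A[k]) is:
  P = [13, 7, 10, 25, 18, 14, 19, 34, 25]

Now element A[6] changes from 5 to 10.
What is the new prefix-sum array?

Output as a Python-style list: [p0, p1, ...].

Change: A[6] 5 -> 10, delta = 5
P[k] for k < 6: unchanged (A[6] not included)
P[k] for k >= 6: shift by delta = 5
  P[0] = 13 + 0 = 13
  P[1] = 7 + 0 = 7
  P[2] = 10 + 0 = 10
  P[3] = 25 + 0 = 25
  P[4] = 18 + 0 = 18
  P[5] = 14 + 0 = 14
  P[6] = 19 + 5 = 24
  P[7] = 34 + 5 = 39
  P[8] = 25 + 5 = 30

Answer: [13, 7, 10, 25, 18, 14, 24, 39, 30]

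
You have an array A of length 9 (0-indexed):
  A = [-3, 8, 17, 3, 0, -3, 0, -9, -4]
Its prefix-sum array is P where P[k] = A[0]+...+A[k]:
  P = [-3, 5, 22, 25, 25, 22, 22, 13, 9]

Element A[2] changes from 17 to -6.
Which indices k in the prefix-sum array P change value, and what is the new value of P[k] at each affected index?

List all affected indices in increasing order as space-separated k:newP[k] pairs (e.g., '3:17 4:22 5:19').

Answer: 2:-1 3:2 4:2 5:-1 6:-1 7:-10 8:-14

Derivation:
P[k] = A[0] + ... + A[k]
P[k] includes A[2] iff k >= 2
Affected indices: 2, 3, ..., 8; delta = -23
  P[2]: 22 + -23 = -1
  P[3]: 25 + -23 = 2
  P[4]: 25 + -23 = 2
  P[5]: 22 + -23 = -1
  P[6]: 22 + -23 = -1
  P[7]: 13 + -23 = -10
  P[8]: 9 + -23 = -14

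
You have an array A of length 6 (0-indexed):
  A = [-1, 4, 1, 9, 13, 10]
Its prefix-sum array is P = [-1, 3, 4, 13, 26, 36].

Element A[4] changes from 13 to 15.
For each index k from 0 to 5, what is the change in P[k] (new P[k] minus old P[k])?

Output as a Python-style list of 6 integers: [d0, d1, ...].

Element change: A[4] 13 -> 15, delta = 2
For k < 4: P[k] unchanged, delta_P[k] = 0
For k >= 4: P[k] shifts by exactly 2
Delta array: [0, 0, 0, 0, 2, 2]

Answer: [0, 0, 0, 0, 2, 2]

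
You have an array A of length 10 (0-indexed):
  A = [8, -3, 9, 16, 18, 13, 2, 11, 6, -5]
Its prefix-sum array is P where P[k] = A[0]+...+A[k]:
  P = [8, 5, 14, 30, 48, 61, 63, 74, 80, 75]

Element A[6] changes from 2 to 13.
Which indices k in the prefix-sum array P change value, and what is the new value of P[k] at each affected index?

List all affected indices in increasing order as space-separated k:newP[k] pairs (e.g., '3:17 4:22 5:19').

Answer: 6:74 7:85 8:91 9:86

Derivation:
P[k] = A[0] + ... + A[k]
P[k] includes A[6] iff k >= 6
Affected indices: 6, 7, ..., 9; delta = 11
  P[6]: 63 + 11 = 74
  P[7]: 74 + 11 = 85
  P[8]: 80 + 11 = 91
  P[9]: 75 + 11 = 86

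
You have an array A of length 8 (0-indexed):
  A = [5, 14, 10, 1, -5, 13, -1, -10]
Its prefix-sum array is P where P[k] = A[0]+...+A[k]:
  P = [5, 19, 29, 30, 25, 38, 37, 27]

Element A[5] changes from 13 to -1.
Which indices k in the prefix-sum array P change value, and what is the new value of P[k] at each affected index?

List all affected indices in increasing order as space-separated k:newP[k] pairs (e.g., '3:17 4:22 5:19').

P[k] = A[0] + ... + A[k]
P[k] includes A[5] iff k >= 5
Affected indices: 5, 6, ..., 7; delta = -14
  P[5]: 38 + -14 = 24
  P[6]: 37 + -14 = 23
  P[7]: 27 + -14 = 13

Answer: 5:24 6:23 7:13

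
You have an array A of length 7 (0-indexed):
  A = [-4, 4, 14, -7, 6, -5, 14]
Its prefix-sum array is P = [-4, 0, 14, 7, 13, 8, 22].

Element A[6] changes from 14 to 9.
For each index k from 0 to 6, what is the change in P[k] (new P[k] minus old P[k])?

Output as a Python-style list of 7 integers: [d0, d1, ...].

Answer: [0, 0, 0, 0, 0, 0, -5]

Derivation:
Element change: A[6] 14 -> 9, delta = -5
For k < 6: P[k] unchanged, delta_P[k] = 0
For k >= 6: P[k] shifts by exactly -5
Delta array: [0, 0, 0, 0, 0, 0, -5]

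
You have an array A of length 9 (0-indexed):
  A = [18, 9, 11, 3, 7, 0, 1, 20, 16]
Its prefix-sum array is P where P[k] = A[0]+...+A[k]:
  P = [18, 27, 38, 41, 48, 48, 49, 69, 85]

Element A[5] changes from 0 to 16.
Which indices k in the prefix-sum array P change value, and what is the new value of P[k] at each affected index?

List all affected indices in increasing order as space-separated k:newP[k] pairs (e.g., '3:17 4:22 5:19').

P[k] = A[0] + ... + A[k]
P[k] includes A[5] iff k >= 5
Affected indices: 5, 6, ..., 8; delta = 16
  P[5]: 48 + 16 = 64
  P[6]: 49 + 16 = 65
  P[7]: 69 + 16 = 85
  P[8]: 85 + 16 = 101

Answer: 5:64 6:65 7:85 8:101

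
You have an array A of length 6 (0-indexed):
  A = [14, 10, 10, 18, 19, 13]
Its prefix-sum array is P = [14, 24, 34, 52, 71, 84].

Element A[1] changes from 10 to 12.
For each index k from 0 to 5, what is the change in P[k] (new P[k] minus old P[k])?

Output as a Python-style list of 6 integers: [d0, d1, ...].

Answer: [0, 2, 2, 2, 2, 2]

Derivation:
Element change: A[1] 10 -> 12, delta = 2
For k < 1: P[k] unchanged, delta_P[k] = 0
For k >= 1: P[k] shifts by exactly 2
Delta array: [0, 2, 2, 2, 2, 2]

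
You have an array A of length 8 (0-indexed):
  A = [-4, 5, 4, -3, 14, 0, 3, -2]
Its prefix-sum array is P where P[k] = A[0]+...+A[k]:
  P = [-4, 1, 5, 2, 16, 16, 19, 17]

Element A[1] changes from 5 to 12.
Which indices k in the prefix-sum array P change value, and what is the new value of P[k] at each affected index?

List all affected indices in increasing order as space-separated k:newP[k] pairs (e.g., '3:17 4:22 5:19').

Answer: 1:8 2:12 3:9 4:23 5:23 6:26 7:24

Derivation:
P[k] = A[0] + ... + A[k]
P[k] includes A[1] iff k >= 1
Affected indices: 1, 2, ..., 7; delta = 7
  P[1]: 1 + 7 = 8
  P[2]: 5 + 7 = 12
  P[3]: 2 + 7 = 9
  P[4]: 16 + 7 = 23
  P[5]: 16 + 7 = 23
  P[6]: 19 + 7 = 26
  P[7]: 17 + 7 = 24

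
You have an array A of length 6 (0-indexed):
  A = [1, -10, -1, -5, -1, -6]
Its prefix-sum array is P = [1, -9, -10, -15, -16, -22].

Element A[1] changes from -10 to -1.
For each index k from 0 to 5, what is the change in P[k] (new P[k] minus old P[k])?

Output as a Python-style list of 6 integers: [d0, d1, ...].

Element change: A[1] -10 -> -1, delta = 9
For k < 1: P[k] unchanged, delta_P[k] = 0
For k >= 1: P[k] shifts by exactly 9
Delta array: [0, 9, 9, 9, 9, 9]

Answer: [0, 9, 9, 9, 9, 9]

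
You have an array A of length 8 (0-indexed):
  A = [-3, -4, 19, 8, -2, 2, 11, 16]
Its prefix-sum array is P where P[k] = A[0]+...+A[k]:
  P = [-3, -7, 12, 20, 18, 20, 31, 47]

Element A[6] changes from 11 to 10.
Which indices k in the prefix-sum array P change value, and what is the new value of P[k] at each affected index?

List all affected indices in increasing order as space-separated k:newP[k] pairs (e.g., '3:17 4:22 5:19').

P[k] = A[0] + ... + A[k]
P[k] includes A[6] iff k >= 6
Affected indices: 6, 7, ..., 7; delta = -1
  P[6]: 31 + -1 = 30
  P[7]: 47 + -1 = 46

Answer: 6:30 7:46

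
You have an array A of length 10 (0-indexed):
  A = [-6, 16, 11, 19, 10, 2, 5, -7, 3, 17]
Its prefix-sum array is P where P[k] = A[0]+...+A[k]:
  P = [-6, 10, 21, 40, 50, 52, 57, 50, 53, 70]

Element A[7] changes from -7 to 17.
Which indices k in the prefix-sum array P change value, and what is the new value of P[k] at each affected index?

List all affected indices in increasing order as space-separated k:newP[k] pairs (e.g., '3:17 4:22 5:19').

P[k] = A[0] + ... + A[k]
P[k] includes A[7] iff k >= 7
Affected indices: 7, 8, ..., 9; delta = 24
  P[7]: 50 + 24 = 74
  P[8]: 53 + 24 = 77
  P[9]: 70 + 24 = 94

Answer: 7:74 8:77 9:94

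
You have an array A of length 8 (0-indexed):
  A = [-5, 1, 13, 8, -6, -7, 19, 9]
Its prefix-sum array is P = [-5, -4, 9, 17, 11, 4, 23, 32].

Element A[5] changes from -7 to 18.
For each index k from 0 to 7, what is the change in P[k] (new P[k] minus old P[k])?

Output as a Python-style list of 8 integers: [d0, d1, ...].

Answer: [0, 0, 0, 0, 0, 25, 25, 25]

Derivation:
Element change: A[5] -7 -> 18, delta = 25
For k < 5: P[k] unchanged, delta_P[k] = 0
For k >= 5: P[k] shifts by exactly 25
Delta array: [0, 0, 0, 0, 0, 25, 25, 25]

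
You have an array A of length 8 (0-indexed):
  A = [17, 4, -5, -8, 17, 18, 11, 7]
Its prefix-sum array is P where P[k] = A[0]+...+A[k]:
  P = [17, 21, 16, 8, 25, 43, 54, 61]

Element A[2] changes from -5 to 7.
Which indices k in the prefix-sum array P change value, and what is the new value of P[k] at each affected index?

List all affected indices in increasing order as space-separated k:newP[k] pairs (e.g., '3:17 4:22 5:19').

Answer: 2:28 3:20 4:37 5:55 6:66 7:73

Derivation:
P[k] = A[0] + ... + A[k]
P[k] includes A[2] iff k >= 2
Affected indices: 2, 3, ..., 7; delta = 12
  P[2]: 16 + 12 = 28
  P[3]: 8 + 12 = 20
  P[4]: 25 + 12 = 37
  P[5]: 43 + 12 = 55
  P[6]: 54 + 12 = 66
  P[7]: 61 + 12 = 73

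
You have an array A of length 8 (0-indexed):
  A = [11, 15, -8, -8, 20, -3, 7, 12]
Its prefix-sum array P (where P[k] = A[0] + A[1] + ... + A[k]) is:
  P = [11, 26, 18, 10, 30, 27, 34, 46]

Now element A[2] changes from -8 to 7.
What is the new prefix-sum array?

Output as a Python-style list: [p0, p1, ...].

Change: A[2] -8 -> 7, delta = 15
P[k] for k < 2: unchanged (A[2] not included)
P[k] for k >= 2: shift by delta = 15
  P[0] = 11 + 0 = 11
  P[1] = 26 + 0 = 26
  P[2] = 18 + 15 = 33
  P[3] = 10 + 15 = 25
  P[4] = 30 + 15 = 45
  P[5] = 27 + 15 = 42
  P[6] = 34 + 15 = 49
  P[7] = 46 + 15 = 61

Answer: [11, 26, 33, 25, 45, 42, 49, 61]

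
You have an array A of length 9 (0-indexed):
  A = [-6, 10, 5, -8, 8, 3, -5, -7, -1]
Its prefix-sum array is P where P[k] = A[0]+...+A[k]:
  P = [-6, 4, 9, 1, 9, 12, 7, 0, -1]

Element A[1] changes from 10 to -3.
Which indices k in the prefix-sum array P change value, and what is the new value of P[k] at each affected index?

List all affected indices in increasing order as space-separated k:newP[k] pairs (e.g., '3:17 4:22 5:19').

P[k] = A[0] + ... + A[k]
P[k] includes A[1] iff k >= 1
Affected indices: 1, 2, ..., 8; delta = -13
  P[1]: 4 + -13 = -9
  P[2]: 9 + -13 = -4
  P[3]: 1 + -13 = -12
  P[4]: 9 + -13 = -4
  P[5]: 12 + -13 = -1
  P[6]: 7 + -13 = -6
  P[7]: 0 + -13 = -13
  P[8]: -1 + -13 = -14

Answer: 1:-9 2:-4 3:-12 4:-4 5:-1 6:-6 7:-13 8:-14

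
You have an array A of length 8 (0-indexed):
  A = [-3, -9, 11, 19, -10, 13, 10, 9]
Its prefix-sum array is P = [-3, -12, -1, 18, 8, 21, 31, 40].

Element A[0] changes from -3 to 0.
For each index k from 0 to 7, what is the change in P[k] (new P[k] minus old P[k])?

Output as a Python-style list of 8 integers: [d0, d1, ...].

Element change: A[0] -3 -> 0, delta = 3
For k < 0: P[k] unchanged, delta_P[k] = 0
For k >= 0: P[k] shifts by exactly 3
Delta array: [3, 3, 3, 3, 3, 3, 3, 3]

Answer: [3, 3, 3, 3, 3, 3, 3, 3]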